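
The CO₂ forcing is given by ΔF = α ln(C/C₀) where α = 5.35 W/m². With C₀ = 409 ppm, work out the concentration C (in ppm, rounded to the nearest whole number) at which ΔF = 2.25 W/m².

C ≈ 623 ppm

Set 5.35 ln(C/409) = 2.25, so ln(C/409) = 2.25/5.35 = 0.42056.
Then C/409 = e^0.42056 = 1.52281, giving C = 409 × 1.52281 = 622.83 ppm.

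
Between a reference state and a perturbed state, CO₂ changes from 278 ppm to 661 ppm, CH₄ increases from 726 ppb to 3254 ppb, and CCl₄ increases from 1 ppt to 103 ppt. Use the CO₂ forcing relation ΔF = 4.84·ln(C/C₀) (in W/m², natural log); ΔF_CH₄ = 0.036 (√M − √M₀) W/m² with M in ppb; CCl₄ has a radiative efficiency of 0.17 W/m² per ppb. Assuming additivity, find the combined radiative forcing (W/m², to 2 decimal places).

ΔF = 5.29 W/m²

CO₂: 4.84 × ln(661/278) = 4.84 × ln(2.37770) = 4.84 × 0.86613 = 4.1921 W/m².
CH₄: 0.036 × (√3254 − √726) = 0.036 × (57.0438 − 26.9444) = 0.036 × 30.0994 = 1.0836 W/m².
CCl₄: Δ = 103 − 1 = 102 ppt = 0.102 ppb; ΔF = 0.17 × 0.102 = 0.0173 W/m².
Total ΔF = 4.1921 + 1.0836 + 0.0173 = 5.2930 W/m².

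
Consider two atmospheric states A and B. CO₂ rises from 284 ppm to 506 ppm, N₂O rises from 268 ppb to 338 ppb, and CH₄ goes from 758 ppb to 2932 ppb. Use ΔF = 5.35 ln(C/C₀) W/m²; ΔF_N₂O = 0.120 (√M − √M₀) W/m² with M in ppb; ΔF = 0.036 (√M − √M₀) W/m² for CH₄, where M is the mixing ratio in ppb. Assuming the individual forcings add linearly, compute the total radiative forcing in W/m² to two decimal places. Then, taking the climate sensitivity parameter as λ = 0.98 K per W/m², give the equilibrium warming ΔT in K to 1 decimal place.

CO₂: 5.35 × ln(506/284) = 5.35 × ln(1.78169) = 5.35 × 0.57756 = 3.0899 W/m².
N₂O: 0.120 × (√338 − √268) = 0.120 × (18.3848 − 16.3707) = 0.120 × 2.0141 = 0.2417 W/m².
CH₄: 0.036 × (√2932 − √758) = 0.036 × (54.1479 − 27.5318) = 0.036 × 26.6161 = 0.9582 W/m².
Total ΔF = 3.0899 + 0.2417 + 0.9582 = 4.2898 W/m².
ΔT = λ ΔF = 0.98 × 4.29 = 4.2042 K.

ΔF = 4.29 W/m²; ΔT = 4.2 K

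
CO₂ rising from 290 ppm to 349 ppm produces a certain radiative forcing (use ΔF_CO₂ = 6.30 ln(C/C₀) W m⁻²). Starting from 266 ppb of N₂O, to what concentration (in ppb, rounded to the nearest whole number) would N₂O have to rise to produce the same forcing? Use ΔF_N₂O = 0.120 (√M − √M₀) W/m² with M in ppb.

M ≈ 678 ppb

CO₂ forcing: 6.30 × ln(349/290) = 6.30 × 0.185191 = 1.16670 W/m².
Set 0.120(√M − √266) = 1.16670: √M = 1.16670/0.120 + √266 = 9.7225 + 16.3095 = 26.0320.
M = (26.0320)² = 677.67 ppb.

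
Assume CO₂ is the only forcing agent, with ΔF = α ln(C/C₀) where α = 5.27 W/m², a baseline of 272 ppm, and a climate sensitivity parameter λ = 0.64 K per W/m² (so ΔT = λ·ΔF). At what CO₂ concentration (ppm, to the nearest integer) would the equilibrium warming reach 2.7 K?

Required forcing: ΔF = ΔT/λ = 2.7/0.64 = 4.2188 W/m².
Then ln(C/272) = ΔF/5.27 = 4.2188/5.27 = 0.80053.
So C = 272 × e^0.80053 = 272 × 2.22672 = 605.67 ppm.

C ≈ 606 ppm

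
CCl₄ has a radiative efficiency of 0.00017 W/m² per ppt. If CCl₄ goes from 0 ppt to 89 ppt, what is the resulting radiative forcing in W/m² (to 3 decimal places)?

CCl₄: ΔF = 0.00017 × (89 − 0) = 0.00017 × 89 = 0.0151 W/m².

ΔF = 0.015 W/m²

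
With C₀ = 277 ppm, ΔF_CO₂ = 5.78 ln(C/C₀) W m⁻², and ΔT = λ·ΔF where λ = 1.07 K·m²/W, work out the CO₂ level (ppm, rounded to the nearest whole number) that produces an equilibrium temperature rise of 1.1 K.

C ≈ 331 ppm

Required forcing: ΔF = ΔT/λ = 1.1/1.07 = 1.0280 W/m².
Then ln(C/277) = ΔF/5.78 = 1.0280/5.78 = 0.17785.
So C = 277 × e^0.17785 = 277 × 1.19465 = 330.92 ppm.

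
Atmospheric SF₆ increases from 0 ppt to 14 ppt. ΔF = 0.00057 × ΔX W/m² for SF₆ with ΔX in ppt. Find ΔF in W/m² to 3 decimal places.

ΔF = 0.008 W/m²

SF₆: ΔF = 0.00057 × (14 − 0) = 0.00057 × 14 = 0.0080 W/m².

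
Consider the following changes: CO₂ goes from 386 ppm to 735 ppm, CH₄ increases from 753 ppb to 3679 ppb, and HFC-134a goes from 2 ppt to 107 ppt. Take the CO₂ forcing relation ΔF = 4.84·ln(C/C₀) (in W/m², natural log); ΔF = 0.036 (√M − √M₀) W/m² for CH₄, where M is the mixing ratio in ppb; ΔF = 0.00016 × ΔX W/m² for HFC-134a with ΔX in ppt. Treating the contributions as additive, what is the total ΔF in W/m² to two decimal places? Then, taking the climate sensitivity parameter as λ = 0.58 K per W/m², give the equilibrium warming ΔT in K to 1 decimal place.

ΔF = 4.33 W/m²; ΔT = 2.5 K

CO₂: 4.84 × ln(735/386) = 4.84 × ln(1.90415) = 4.84 × 0.64404 = 3.1172 W/m².
CH₄: 0.036 × (√3679 − √753) = 0.036 × (60.6548 − 27.4408) = 0.036 × 33.2140 = 1.1957 W/m².
HFC-134a: ΔF = 0.00016 × (107 − 2) = 0.00016 × 105 = 0.0168 W/m².
Total ΔF = 3.1172 + 1.1957 + 0.0168 = 4.3297 W/m².
ΔT = λ ΔF = 0.58 × 4.33 = 2.5114 K.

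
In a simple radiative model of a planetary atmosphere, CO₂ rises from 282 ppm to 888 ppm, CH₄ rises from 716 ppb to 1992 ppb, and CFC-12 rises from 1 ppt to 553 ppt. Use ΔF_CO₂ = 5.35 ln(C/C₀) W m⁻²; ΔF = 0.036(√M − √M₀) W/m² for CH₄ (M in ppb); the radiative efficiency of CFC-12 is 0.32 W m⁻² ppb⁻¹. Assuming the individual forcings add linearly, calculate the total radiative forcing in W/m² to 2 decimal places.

CO₂: 5.35 × ln(888/282) = 5.35 × ln(3.14894) = 5.35 × 1.14707 = 6.1368 W/m².
CH₄: 0.036 × (√1992 − √716) = 0.036 × (44.6318 − 26.7582) = 0.036 × 17.8736 = 0.6434 W/m².
CFC-12: Δ = 553 − 1 = 552 ppt = 0.552 ppb; ΔF = 0.32 × 0.552 = 0.1766 W/m².
Total ΔF = 6.1368 + 0.6434 + 0.1766 = 6.9568 W/m².

ΔF = 6.96 W/m²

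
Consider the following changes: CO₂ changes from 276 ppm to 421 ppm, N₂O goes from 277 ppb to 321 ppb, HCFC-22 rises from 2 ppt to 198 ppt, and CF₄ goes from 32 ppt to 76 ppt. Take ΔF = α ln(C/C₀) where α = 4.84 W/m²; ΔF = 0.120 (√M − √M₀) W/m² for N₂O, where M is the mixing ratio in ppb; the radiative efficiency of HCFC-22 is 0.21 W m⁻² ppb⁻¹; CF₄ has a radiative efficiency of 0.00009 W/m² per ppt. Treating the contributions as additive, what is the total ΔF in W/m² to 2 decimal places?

ΔF = 2.24 W/m²

CO₂: 4.84 × ln(421/276) = 4.84 × ln(1.52536) = 4.84 × 0.42223 = 2.0436 W/m².
N₂O: 0.120 × (√321 − √277) = 0.120 × (17.9165 − 16.6433) = 0.120 × 1.2732 = 0.1528 W/m².
HCFC-22: Δ = 198 − 2 = 196 ppt = 0.196 ppb; ΔF = 0.21 × 0.196 = 0.0412 W/m².
CF₄: ΔF = 0.00009 × (76 − 32) = 0.00009 × 44 = 0.0040 W/m².
Total ΔF = 2.0436 + 0.1528 + 0.0412 + 0.0040 = 2.2416 W/m².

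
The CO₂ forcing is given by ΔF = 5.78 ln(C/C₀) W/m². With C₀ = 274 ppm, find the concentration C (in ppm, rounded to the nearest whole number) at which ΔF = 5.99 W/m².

C ≈ 772 ppm

Set 5.78 ln(C/274) = 5.99, so ln(C/274) = 5.99/5.78 = 1.03633.
Then C/274 = e^1.03633 = 2.81885, giving C = 274 × 2.81885 = 772.36 ppm.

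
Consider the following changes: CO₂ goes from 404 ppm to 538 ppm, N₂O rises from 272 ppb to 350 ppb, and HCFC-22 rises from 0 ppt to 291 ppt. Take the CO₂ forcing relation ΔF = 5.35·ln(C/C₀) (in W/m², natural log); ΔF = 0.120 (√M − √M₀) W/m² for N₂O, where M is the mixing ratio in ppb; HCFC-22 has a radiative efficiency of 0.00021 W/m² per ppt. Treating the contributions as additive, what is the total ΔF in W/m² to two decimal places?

CO₂: 5.35 × ln(538/404) = 5.35 × ln(1.33168) = 5.35 × 0.28644 = 1.5325 W/m².
N₂O: 0.120 × (√350 − √272) = 0.120 × (18.7083 − 16.4924) = 0.120 × 2.2159 = 0.2659 W/m².
HCFC-22: ΔF = 0.00021 × (291 − 0) = 0.00021 × 291 = 0.0611 W/m².
Total ΔF = 1.5325 + 0.2659 + 0.0611 = 1.8595 W/m².

ΔF = 1.86 W/m²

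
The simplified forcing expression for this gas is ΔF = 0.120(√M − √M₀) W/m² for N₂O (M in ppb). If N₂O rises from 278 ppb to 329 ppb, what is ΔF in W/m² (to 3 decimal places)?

ΔF = 0.176 W/m²

N₂O: 0.120 × (√329 − √278) = 0.120 × (18.1384 − 16.6733) = 0.120 × 1.4651 = 0.1758 W/m².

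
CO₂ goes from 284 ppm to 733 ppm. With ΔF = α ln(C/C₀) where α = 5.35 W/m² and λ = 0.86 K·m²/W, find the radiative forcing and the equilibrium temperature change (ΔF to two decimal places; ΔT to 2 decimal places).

CO₂: 5.35 × ln(733/284) = 5.35 × ln(2.58099) = 5.35 × 0.94817 = 5.0727 W/m².
ΔT = λ ΔF = 0.86 × 5.07 = 4.3602 K.

ΔF = 5.07 W/m²; ΔT = 4.36 K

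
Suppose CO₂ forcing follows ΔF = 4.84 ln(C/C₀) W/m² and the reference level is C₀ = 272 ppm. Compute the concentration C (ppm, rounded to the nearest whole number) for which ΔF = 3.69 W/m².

Set 4.84 ln(C/272) = 3.69, so ln(C/272) = 3.69/4.84 = 0.76240.
Then C/272 = e^0.76240 = 2.14341, giving C = 272 × 2.14341 = 583.01 ppm.

C ≈ 583 ppm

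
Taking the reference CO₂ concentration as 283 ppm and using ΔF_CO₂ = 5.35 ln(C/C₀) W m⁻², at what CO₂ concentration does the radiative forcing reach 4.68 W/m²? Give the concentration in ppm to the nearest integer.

Set 5.35 ln(C/283) = 4.68, so ln(C/283) = 4.68/5.35 = 0.87477.
Then C/283 = e^0.87477 = 2.39832, giving C = 283 × 2.39832 = 678.72 ppm.

C ≈ 679 ppm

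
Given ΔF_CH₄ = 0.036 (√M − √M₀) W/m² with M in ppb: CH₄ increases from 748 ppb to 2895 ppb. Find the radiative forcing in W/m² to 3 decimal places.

ΔF = 0.952 W/m²

CH₄: 0.036 × (√2895 − √748) = 0.036 × (53.8052 − 27.3496) = 0.036 × 26.4556 = 0.9524 W/m².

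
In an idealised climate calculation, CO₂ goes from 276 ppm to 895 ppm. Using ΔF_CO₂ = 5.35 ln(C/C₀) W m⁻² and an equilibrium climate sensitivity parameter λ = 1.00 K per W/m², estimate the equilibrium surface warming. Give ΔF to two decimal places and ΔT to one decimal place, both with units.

ΔF = 6.29 W/m²; ΔT = 6.3 K

CO₂: 5.35 × ln(895/276) = 5.35 × ln(3.24275) = 5.35 × 1.17642 = 6.2938 W/m².
ΔT = λ ΔF = 1.00 × 6.29 = 6.2900 K.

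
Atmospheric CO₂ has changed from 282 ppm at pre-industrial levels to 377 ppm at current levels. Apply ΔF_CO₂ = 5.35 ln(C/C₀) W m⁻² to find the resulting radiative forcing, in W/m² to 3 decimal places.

ΔF = 1.553 W/m²

CO₂: 5.35 × ln(377/282) = 5.35 × ln(1.33688) = 5.35 × 0.29034 = 1.5533 W/m².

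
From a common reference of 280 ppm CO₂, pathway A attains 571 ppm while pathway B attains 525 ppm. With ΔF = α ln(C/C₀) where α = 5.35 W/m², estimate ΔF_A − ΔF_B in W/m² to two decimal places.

ΔF_A = 5.35 ln(571/280) = 5.35 × 0.71260 = 3.8124 W/m².
ΔF_B = 5.35 ln(525/280) = 5.35 × 0.62861 = 3.3631 W/m².
Difference: 3.8124 − 3.3631 = 0.4493 W/m².
(Equivalently, ΔF_A − ΔF_B = 5.35 ln(571/525) = 5.35 × 0.08399 = 0.4493 W/m².)

ΔF_A − ΔF_B = 0.45 W/m²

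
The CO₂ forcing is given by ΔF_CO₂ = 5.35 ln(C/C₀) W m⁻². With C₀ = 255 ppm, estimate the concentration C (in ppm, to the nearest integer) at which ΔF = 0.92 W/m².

Set 5.35 ln(C/255) = 0.92, so ln(C/255) = 0.92/5.35 = 0.17196.
Then C/255 = e^0.17196 = 1.18763, giving C = 255 × 1.18763 = 302.85 ppm.

C ≈ 303 ppm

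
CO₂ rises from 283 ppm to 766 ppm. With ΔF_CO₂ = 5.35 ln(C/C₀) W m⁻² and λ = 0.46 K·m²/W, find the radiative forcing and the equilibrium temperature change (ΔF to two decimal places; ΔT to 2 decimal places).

CO₂: 5.35 × ln(766/283) = 5.35 × ln(2.70671) = 5.35 × 0.99573 = 5.3272 W/m².
ΔT = λ ΔF = 0.46 × 5.33 = 2.4518 K.

ΔF = 5.33 W/m²; ΔT = 2.45 K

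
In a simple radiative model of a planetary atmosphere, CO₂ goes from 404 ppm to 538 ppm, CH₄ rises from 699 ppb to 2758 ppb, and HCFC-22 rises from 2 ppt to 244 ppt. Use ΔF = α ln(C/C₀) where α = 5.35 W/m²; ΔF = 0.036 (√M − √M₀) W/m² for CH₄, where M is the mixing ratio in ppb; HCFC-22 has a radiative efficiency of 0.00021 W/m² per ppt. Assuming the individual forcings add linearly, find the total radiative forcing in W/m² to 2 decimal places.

CO₂: 5.35 × ln(538/404) = 5.35 × ln(1.33168) = 5.35 × 0.28644 = 1.5325 W/m².
CH₄: 0.036 × (√2758 − √699) = 0.036 × (52.5167 − 26.4386) = 0.036 × 26.0781 = 0.9388 W/m².
HCFC-22: ΔF = 0.00021 × (244 − 2) = 0.00021 × 242 = 0.0508 W/m².
Total ΔF = 1.5325 + 0.9388 + 0.0508 = 2.5221 W/m².

ΔF = 2.52 W/m²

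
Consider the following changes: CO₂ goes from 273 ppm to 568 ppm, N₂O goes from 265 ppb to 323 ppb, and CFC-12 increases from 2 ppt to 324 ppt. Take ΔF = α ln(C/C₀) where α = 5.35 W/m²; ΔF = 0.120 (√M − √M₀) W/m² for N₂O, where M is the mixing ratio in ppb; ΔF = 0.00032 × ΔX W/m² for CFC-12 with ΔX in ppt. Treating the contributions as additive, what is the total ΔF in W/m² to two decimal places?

ΔF = 4.23 W/m²

CO₂: 5.35 × ln(568/273) = 5.35 × ln(2.08059) = 5.35 × 0.73265 = 3.9197 W/m².
N₂O: 0.120 × (√323 − √265) = 0.120 × (17.9722 − 16.2788) = 0.120 × 1.6934 = 0.2032 W/m².
CFC-12: ΔF = 0.00032 × (324 − 2) = 0.00032 × 322 = 0.1030 W/m².
Total ΔF = 3.9197 + 0.2032 + 0.1030 = 4.2259 W/m².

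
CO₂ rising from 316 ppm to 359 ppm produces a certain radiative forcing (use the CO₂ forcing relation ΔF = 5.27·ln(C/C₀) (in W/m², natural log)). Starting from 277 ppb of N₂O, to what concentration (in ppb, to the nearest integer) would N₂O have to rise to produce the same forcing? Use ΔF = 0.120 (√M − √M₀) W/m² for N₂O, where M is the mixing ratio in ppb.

CO₂ forcing: 5.27 × ln(359/316) = 5.27 × 0.127580 = 0.67235 W/m².
Set 0.120(√M − √277) = 0.67235: √M = 0.67235/0.120 + √277 = 5.6029 + 16.6433 = 22.2462.
M = (22.2462)² = 494.89 ppb.

M ≈ 495 ppb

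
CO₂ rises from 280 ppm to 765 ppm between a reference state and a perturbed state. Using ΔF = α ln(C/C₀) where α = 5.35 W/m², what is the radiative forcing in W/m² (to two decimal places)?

CO₂ absorption bands are partially saturated, so forcing scales with the logarithm of the concentration ratio.
CO₂: 5.35 × ln(765/280) = 5.35 × ln(2.73214) = 5.35 × 1.00509 = 5.3772 W/m².

ΔF = 5.38 W/m²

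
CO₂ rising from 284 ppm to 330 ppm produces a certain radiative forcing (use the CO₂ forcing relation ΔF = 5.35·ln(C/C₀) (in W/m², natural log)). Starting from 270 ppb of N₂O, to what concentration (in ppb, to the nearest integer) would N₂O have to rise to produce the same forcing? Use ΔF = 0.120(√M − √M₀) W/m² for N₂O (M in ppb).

CO₂ forcing: 5.35 × ln(330/284) = 5.35 × 0.150118 = 0.80313 W/m².
Set 0.120(√M − √270) = 0.80313: √M = 0.80313/0.120 + √270 = 6.6928 + 16.4317 = 23.1245.
M = (23.1245)² = 534.74 ppb.

M ≈ 535 ppb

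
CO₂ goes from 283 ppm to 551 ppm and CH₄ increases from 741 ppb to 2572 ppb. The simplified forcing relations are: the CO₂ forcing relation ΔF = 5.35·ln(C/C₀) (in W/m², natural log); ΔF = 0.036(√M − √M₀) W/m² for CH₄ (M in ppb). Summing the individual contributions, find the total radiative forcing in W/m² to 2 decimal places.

CO₂: 5.35 × ln(551/283) = 5.35 × ln(1.94700) = 5.35 × 0.66629 = 3.5647 W/m².
CH₄: 0.036 × (√2572 − √741) = 0.036 × (50.7149 − 27.2213) = 0.036 × 23.4936 = 0.8458 W/m².
Total ΔF = 3.5647 + 0.8458 = 4.4105 W/m².

ΔF = 4.41 W/m²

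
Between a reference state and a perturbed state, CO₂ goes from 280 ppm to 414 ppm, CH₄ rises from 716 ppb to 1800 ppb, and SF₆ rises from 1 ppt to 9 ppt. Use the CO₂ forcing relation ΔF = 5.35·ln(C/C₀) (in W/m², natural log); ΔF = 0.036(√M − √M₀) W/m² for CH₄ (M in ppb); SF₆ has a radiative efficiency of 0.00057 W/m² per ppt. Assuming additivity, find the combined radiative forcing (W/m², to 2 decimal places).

CO₂: 5.35 × ln(414/280) = 5.35 × ln(1.47857) = 5.35 × 0.39108 = 2.0923 W/m².
CH₄: 0.036 × (√1800 − √716) = 0.036 × (42.4264 − 26.7582) = 0.036 × 15.6682 = 0.5641 W/m².
SF₆: ΔF = 0.00057 × (9 − 1) = 0.00057 × 8 = 0.0046 W/m².
Total ΔF = 2.0923 + 0.5641 + 0.0046 = 2.6610 W/m².

ΔF = 2.66 W/m²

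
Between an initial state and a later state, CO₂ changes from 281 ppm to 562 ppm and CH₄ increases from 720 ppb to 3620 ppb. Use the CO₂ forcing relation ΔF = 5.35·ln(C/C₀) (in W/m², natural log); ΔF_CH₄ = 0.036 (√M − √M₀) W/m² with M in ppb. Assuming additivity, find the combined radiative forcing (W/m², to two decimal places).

ΔF = 4.91 W/m²

CO₂: 5.35 × ln(562/281) = 5.35 × ln(2.00000) = 5.35 × 0.69315 = 3.7084 W/m².
CH₄: 0.036 × (√3620 − √720) = 0.036 × (60.1664 − 26.8328) = 0.036 × 33.3336 = 1.2000 W/m².
Total ΔF = 3.7084 + 1.2000 = 4.9084 W/m².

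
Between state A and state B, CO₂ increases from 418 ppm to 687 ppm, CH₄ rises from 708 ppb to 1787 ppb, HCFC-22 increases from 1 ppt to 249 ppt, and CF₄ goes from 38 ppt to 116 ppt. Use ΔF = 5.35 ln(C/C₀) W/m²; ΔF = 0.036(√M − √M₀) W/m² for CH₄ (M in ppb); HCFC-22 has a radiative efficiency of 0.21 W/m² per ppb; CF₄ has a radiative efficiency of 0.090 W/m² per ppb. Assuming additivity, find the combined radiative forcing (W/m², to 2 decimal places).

ΔF = 3.28 W/m²

CO₂: 5.35 × ln(687/418) = 5.35 × ln(1.64354) = 5.35 × 0.49685 = 2.6581 W/m².
CH₄: 0.036 × (√1787 − √708) = 0.036 × (42.2729 − 26.6083) = 0.036 × 15.6646 = 0.5639 W/m².
HCFC-22: Δ = 249 − 1 = 248 ppt = 0.248 ppb; ΔF = 0.21 × 0.248 = 0.0521 W/m².
CF₄: Δ = 116 − 38 = 78 ppt = 0.078 ppb; ΔF = 0.090 × 0.078 = 0.0070 W/m².
Total ΔF = 2.6581 + 0.5639 + 0.0521 + 0.0070 = 3.2811 W/m².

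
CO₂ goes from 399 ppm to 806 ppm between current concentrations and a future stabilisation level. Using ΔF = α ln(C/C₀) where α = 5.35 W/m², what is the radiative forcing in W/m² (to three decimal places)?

CO₂: 5.35 × ln(806/399) = 5.35 × ln(2.02005) = 5.35 × 0.70312 = 3.7617 W/m².

ΔF = 3.762 W/m²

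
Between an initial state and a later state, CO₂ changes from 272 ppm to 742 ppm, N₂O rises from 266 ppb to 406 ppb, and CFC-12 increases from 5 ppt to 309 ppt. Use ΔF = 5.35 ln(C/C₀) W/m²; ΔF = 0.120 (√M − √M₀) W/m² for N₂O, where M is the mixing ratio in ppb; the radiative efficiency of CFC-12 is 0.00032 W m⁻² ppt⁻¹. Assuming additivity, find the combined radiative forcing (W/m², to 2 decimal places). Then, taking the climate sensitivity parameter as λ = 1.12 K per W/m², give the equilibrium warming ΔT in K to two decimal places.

CO₂: 5.35 × ln(742/272) = 5.35 × ln(2.72794) = 5.35 × 1.00355 = 5.3690 W/m².
N₂O: 0.120 × (√406 − √266) = 0.120 × (20.1494 − 16.3095) = 0.120 × 3.8399 = 0.4608 W/m².
CFC-12: ΔF = 0.00032 × (309 − 5) = 0.00032 × 304 = 0.0973 W/m².
Total ΔF = 5.3690 + 0.4608 + 0.0973 = 5.9271 W/m².
ΔT = λ ΔF = 1.12 × 5.93 = 6.6416 K.

ΔF = 5.93 W/m²; ΔT = 6.64 K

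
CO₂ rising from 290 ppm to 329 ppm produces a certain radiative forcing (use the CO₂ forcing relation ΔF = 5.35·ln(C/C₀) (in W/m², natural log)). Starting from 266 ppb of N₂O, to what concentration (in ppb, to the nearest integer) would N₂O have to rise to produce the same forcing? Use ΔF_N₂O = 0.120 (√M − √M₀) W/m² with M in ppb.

M ≈ 481 ppb

CO₂ forcing: 5.35 × ln(329/290) = 5.35 × 0.126177 = 0.67505 W/m².
Set 0.120(√M − √266) = 0.67505: √M = 0.67505/0.120 + √266 = 5.6254 + 16.3095 = 21.9349.
M = (21.9349)² = 481.14 ppb.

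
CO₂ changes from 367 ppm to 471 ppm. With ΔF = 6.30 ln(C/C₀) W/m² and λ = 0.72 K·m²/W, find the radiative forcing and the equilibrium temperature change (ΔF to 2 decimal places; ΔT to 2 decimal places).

ΔF = 1.57 W/m²; ΔT = 1.13 K

CO₂: 6.30 × ln(471/367) = 6.30 × ln(1.28338) = 6.30 × 0.24950 = 1.5719 W/m².
ΔT = λ ΔF = 0.72 × 1.57 = 1.1304 K.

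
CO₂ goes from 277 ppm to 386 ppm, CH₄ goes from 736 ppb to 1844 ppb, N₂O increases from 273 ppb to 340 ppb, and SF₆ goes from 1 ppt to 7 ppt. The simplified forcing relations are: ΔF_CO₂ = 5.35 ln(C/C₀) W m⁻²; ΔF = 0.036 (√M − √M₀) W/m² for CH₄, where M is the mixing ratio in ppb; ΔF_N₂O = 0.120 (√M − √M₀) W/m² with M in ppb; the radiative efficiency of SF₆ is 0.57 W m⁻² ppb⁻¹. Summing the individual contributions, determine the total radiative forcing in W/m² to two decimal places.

CO₂: 5.35 × ln(386/277) = 5.35 × ln(1.39350) = 5.35 × 0.33182 = 1.7752 W/m².
CH₄: 0.036 × (√1844 − √736) = 0.036 × (42.9418 − 27.1293) = 0.036 × 15.8125 = 0.5693 W/m².
N₂O: 0.120 × (√340 − √273) = 0.120 × (18.4391 − 16.5227) = 0.120 × 1.9164 = 0.2300 W/m².
SF₆: Δ = 7 − 1 = 6 ppt = 0.006 ppb; ΔF = 0.57 × 0.006 = 0.0034 W/m².
Total ΔF = 1.7752 + 0.5693 + 0.2300 + 0.0034 = 2.5779 W/m².

ΔF = 2.58 W/m²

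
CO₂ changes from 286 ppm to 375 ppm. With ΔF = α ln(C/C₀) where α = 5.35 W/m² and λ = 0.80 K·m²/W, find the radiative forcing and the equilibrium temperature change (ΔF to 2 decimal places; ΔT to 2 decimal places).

ΔF = 1.45 W/m²; ΔT = 1.16 K

CO₂: 5.35 × ln(375/286) = 5.35 × ln(1.31119) = 5.35 × 0.27094 = 1.4495 W/m².
ΔT = λ ΔF = 0.80 × 1.45 = 1.1600 K.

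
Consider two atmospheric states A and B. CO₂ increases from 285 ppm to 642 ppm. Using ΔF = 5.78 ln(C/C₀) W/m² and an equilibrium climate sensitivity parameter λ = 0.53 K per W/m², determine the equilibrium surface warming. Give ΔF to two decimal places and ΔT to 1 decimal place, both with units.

ΔF = 4.69 W/m²; ΔT = 2.5 K

CO₂: 5.78 × ln(642/285) = 5.78 × ln(2.25263) = 5.78 × 0.81210 = 4.6939 W/m².
ΔT = λ ΔF = 0.53 × 4.69 = 2.4857 K.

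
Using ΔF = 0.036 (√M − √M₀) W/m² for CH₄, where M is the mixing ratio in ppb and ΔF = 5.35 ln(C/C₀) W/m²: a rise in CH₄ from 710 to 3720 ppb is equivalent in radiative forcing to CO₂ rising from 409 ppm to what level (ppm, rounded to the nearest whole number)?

C ≈ 515 ppm

CH₄ forcing: 0.036 × (√3720 − √710) = 0.036 × (60.9918 − 26.6458) = 0.036 × 34.3460 = 1.23646 W/m².
Set 5.35 ln(C/409) = 1.23646: ln(C/409) = 1.23646/5.35 = 0.23111, so C = 409 × e^0.23111 = 409 × 1.26000 = 515.34 ppm.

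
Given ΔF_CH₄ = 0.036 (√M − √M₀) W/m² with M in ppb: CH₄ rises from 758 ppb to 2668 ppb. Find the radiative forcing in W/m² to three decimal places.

ΔF = 0.868 W/m²

CH₄: 0.036 × (√2668 − √758) = 0.036 × (51.6527 − 27.5318) = 0.036 × 24.1209 = 0.8684 W/m².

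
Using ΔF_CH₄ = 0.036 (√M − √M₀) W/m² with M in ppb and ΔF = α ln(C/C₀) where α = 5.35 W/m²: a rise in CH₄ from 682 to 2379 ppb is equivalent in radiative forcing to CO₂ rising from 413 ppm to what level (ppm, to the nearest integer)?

C ≈ 481 ppm

CH₄ forcing: 0.036 × (√2379 − √682) = 0.036 × (48.7750 − 26.1151) = 0.036 × 22.6599 = 0.81576 W/m².
Set 5.35 ln(C/413) = 0.81576: ln(C/413) = 0.81576/5.35 = 0.15248, so C = 413 × e^0.15248 = 413 × 1.16472 = 481.03 ppm.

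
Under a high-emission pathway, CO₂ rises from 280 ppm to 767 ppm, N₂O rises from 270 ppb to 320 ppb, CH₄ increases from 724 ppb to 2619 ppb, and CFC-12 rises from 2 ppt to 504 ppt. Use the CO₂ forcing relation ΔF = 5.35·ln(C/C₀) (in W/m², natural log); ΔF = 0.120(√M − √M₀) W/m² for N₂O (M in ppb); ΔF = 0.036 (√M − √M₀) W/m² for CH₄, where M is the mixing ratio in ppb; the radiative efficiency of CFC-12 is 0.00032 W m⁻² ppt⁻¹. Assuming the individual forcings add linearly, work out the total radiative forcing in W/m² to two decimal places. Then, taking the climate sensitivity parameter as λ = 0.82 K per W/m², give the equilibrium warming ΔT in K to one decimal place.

CO₂: 5.35 × ln(767/280) = 5.35 × ln(2.73929) = 5.35 × 1.00770 = 5.3912 W/m².
N₂O: 0.120 × (√320 − √270) = 0.120 × (17.8885 − 16.4317) = 0.120 × 1.4568 = 0.1748 W/m².
CH₄: 0.036 × (√2619 − √724) = 0.036 × (51.1762 − 26.9072) = 0.036 × 24.2690 = 0.8737 W/m².
CFC-12: ΔF = 0.00032 × (504 − 2) = 0.00032 × 502 = 0.1606 W/m².
Total ΔF = 5.3912 + 0.1748 + 0.8737 + 0.1606 = 6.6003 W/m².
ΔT = λ ΔF = 0.82 × 6.60 = 5.4120 K.

ΔF = 6.60 W/m²; ΔT = 5.4 K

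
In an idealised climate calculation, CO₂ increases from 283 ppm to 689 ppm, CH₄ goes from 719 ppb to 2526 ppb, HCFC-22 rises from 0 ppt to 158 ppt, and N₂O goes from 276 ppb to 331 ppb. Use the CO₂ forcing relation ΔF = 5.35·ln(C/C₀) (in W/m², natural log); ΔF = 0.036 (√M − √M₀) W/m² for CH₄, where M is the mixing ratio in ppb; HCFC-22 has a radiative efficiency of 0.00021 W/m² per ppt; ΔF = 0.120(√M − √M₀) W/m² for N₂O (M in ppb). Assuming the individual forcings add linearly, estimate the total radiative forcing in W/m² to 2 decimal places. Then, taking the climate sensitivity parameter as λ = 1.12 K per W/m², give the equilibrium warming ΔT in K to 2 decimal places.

ΔF = 5.83 W/m²; ΔT = 6.53 K

CO₂: 5.35 × ln(689/283) = 5.35 × ln(2.43463) = 5.35 × 0.88979 = 4.7604 W/m².
CH₄: 0.036 × (√2526 − √719) = 0.036 × (50.2593 − 26.8142) = 0.036 × 23.4451 = 0.8440 W/m².
HCFC-22: ΔF = 0.00021 × (158 − 0) = 0.00021 × 158 = 0.0332 W/m².
N₂O: 0.120 × (√331 − √276) = 0.120 × (18.1934 − 16.6132) = 0.120 × 1.5802 = 0.1896 W/m².
Total ΔF = 4.7604 + 0.8440 + 0.0332 + 0.1896 = 5.8272 W/m².
ΔT = λ ΔF = 1.12 × 5.83 = 6.5296 K.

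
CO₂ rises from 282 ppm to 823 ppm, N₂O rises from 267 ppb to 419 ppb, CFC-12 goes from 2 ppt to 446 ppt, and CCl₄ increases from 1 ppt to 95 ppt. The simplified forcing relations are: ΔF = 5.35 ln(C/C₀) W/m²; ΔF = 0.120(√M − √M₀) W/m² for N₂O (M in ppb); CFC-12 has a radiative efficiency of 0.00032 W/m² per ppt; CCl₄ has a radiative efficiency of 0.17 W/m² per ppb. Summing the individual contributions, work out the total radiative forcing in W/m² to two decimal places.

CO₂: 5.35 × ln(823/282) = 5.35 × ln(2.91844) = 5.35 × 1.07105 = 5.7301 W/m².
N₂O: 0.120 × (√419 − √267) = 0.120 × (20.4695 − 16.3401) = 0.120 × 4.1294 = 0.4955 W/m².
CFC-12: ΔF = 0.00032 × (446 − 2) = 0.00032 × 444 = 0.1421 W/m².
CCl₄: Δ = 95 − 1 = 94 ppt = 0.094 ppb; ΔF = 0.17 × 0.094 = 0.0160 W/m².
Total ΔF = 5.7301 + 0.4955 + 0.1421 + 0.0160 = 6.3837 W/m².

ΔF = 6.38 W/m²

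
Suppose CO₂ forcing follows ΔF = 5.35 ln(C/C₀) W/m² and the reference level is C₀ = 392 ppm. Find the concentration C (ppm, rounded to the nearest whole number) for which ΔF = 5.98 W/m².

C ≈ 1199 ppm

Set 5.35 ln(C/392) = 5.98, so ln(C/392) = 5.98/5.35 = 1.11776.
Then C/392 = e^1.11776 = 3.05800, giving C = 392 × 3.05800 = 1198.74 ppm.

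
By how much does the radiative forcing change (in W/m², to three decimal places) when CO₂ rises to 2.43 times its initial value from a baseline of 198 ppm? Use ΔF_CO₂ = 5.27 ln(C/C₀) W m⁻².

ΔF = 5.27 × ln(2.43) = 5.27 × 0.88789 = 4.6792 W/m².

ΔF = 4.679 W/m²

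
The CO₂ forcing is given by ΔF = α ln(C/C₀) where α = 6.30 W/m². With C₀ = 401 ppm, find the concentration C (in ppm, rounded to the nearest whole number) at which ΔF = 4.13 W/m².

C ≈ 772 ppm

Set 6.30 ln(C/401) = 4.13, so ln(C/401) = 4.13/6.30 = 0.65556.
Then C/401 = e^0.65556 = 1.92622, giving C = 401 × 1.92622 = 772.41 ppm.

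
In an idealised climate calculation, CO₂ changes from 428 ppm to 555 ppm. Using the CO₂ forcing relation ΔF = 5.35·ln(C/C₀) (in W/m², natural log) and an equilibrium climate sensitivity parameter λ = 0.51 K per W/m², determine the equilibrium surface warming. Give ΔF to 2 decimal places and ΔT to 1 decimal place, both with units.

ΔF = 1.39 W/m²; ΔT = 0.7 K

CO₂: 5.35 × ln(555/428) = 5.35 × ln(1.29673) = 5.35 × 0.25985 = 1.3902 W/m².
ΔT = λ ΔF = 0.51 × 1.39 = 0.7089 K.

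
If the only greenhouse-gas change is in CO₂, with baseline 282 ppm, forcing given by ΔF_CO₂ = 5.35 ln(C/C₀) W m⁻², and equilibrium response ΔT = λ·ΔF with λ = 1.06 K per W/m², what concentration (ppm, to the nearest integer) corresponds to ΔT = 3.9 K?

Required forcing: ΔF = ΔT/λ = 3.9/1.06 = 3.6792 W/m².
Then ln(C/282) = ΔF/5.35 = 3.6792/5.35 = 0.68770.
So C = 282 × e^0.68770 = 282 × 1.98914 = 560.94 ppm.

C ≈ 561 ppm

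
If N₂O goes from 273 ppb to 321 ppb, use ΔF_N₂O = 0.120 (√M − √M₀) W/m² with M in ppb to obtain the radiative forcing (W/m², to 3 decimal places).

N₂O: 0.120 × (√321 − √273) = 0.120 × (17.9165 − 16.5227) = 0.120 × 1.3938 = 0.1673 W/m².

ΔF = 0.167 W/m²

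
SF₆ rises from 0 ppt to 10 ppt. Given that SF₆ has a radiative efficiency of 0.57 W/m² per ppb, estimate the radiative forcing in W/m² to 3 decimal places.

ΔF = 0.006 W/m²

SF₆: Δ = 10 − 0 = 10 ppt = 0.010 ppb; ΔF = 0.57 × 0.010 = 0.0057 W/m².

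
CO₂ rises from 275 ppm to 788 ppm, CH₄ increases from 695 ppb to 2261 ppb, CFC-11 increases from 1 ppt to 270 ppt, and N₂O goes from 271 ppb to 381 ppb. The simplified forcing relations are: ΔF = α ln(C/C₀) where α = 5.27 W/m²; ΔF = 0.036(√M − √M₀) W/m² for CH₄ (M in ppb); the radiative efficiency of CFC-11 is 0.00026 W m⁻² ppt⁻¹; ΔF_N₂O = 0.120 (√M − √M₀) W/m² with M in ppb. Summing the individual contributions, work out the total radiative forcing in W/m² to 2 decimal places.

ΔF = 6.75 W/m²

CO₂: 5.27 × ln(788/275) = 5.27 × ln(2.86545) = 5.27 × 1.05273 = 5.5479 W/m².
CH₄: 0.036 × (√2261 − √695) = 0.036 × (47.5500 − 26.3629) = 0.036 × 21.1871 = 0.7627 W/m².
CFC-11: ΔF = 0.00026 × (270 − 1) = 0.00026 × 269 = 0.0699 W/m².
N₂O: 0.120 × (√381 − √271) = 0.120 × (19.5192 − 16.4621) = 0.120 × 3.0571 = 0.3669 W/m².
Total ΔF = 5.5479 + 0.7627 + 0.0699 + 0.3669 = 6.7474 W/m².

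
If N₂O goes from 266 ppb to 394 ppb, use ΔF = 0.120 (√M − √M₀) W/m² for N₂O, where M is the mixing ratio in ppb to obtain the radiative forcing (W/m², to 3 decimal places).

ΔF = 0.425 W/m²

N₂O: 0.120 × (√394 − √266) = 0.120 × (19.8494 − 16.3095) = 0.120 × 3.5399 = 0.4248 W/m².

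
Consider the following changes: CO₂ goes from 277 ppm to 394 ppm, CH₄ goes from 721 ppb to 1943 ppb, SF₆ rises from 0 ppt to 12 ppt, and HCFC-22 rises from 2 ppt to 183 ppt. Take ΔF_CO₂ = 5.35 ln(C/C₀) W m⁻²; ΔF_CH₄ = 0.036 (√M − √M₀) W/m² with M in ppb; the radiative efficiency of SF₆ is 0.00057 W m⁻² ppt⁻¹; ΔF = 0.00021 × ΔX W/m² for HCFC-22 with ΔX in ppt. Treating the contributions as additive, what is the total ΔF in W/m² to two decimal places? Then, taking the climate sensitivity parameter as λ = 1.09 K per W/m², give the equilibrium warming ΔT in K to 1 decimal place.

CO₂: 5.35 × ln(394/277) = 5.35 × ln(1.42238) = 5.35 × 0.35233 = 1.8850 W/m².
CH₄: 0.036 × (√1943 − √721) = 0.036 × (44.0795 − 26.8514) = 0.036 × 17.2281 = 0.6202 W/m².
SF₆: ΔF = 0.00057 × (12 − 0) = 0.00057 × 12 = 0.0068 W/m².
HCFC-22: ΔF = 0.00021 × (183 − 2) = 0.00021 × 181 = 0.0380 W/m².
Total ΔF = 1.8850 + 0.6202 + 0.0068 + 0.0380 = 2.5500 W/m².
ΔT = λ ΔF = 1.09 × 2.55 = 2.7795 K.

ΔF = 2.55 W/m²; ΔT = 2.8 K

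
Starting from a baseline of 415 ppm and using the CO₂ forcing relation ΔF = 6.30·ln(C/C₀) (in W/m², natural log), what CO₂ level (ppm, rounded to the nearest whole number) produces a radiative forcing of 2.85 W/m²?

Set 6.30 ln(C/415) = 2.85, so ln(C/415) = 2.85/6.30 = 0.45238.
Then C/415 = e^0.45238 = 1.57205, giving C = 415 × 1.57205 = 652.40 ppm.

C ≈ 652 ppm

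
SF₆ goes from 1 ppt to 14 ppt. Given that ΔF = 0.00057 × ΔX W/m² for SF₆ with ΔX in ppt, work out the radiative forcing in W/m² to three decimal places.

SF₆: ΔF = 0.00057 × (14 − 1) = 0.00057 × 13 = 0.0074 W/m².

ΔF = 0.007 W/m²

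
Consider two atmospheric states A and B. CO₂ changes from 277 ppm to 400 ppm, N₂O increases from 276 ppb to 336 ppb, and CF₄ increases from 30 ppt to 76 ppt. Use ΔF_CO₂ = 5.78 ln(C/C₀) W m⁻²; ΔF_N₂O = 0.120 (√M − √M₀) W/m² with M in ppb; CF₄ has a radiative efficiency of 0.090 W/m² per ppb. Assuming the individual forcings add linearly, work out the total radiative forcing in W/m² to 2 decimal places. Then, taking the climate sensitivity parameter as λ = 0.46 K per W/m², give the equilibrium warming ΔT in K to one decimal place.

CO₂: 5.78 × ln(400/277) = 5.78 × ln(1.44404) = 5.78 × 0.36744 = 2.1238 W/m².
N₂O: 0.120 × (√336 − √276) = 0.120 × (18.3303 − 16.6132) = 0.120 × 1.7171 = 0.2061 W/m².
CF₄: Δ = 76 − 30 = 46 ppt = 0.046 ppb; ΔF = 0.090 × 0.046 = 0.0041 W/m².
Total ΔF = 2.1238 + 0.2061 + 0.0041 = 2.3340 W/m².
ΔT = λ ΔF = 0.46 × 2.33 = 1.0718 K.

ΔF = 2.33 W/m²; ΔT = 1.1 K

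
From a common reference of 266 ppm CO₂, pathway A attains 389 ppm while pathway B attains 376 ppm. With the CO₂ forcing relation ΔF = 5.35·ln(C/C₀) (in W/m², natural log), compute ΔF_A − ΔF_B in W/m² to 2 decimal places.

ΔF_A = 5.35 ln(389/266) = 5.35 × 0.38008 = 2.0334 W/m².
ΔF_B = 5.35 ln(376/266) = 5.35 × 0.34609 = 1.8516 W/m².
Difference: 2.0334 − 1.8516 = 0.1818 W/m².
(Equivalently, ΔF_A − ΔF_B = 5.35 ln(389/376) = 5.35 × 0.03399 = 0.1818 W/m².)

ΔF_A − ΔF_B = 0.18 W/m²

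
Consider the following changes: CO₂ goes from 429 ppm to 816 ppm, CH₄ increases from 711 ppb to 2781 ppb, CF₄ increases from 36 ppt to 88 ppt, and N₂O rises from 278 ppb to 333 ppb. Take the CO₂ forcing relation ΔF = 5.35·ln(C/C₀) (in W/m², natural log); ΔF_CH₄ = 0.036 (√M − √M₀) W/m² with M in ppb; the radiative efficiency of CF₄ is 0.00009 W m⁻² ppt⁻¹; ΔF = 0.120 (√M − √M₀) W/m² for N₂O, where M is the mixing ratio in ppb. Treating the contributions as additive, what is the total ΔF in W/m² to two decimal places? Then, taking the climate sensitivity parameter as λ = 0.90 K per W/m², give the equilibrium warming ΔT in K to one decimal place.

CO₂: 5.35 × ln(816/429) = 5.35 × ln(1.90210) = 5.35 × 0.64296 = 3.4398 W/m².
CH₄: 0.036 × (√2781 − √711) = 0.036 × (52.7352 − 26.6646) = 0.036 × 26.0706 = 0.9385 W/m².
CF₄: ΔF = 0.00009 × (88 − 36) = 0.00009 × 52 = 0.0047 W/m².
N₂O: 0.120 × (√333 − √278) = 0.120 × (18.2483 − 16.6733) = 0.120 × 1.5750 = 0.1890 W/m².
Total ΔF = 3.4398 + 0.9385 + 0.0047 + 0.1890 = 4.5720 W/m².
ΔT = λ ΔF = 0.90 × 4.57 = 4.1130 K.

ΔF = 4.57 W/m²; ΔT = 4.1 K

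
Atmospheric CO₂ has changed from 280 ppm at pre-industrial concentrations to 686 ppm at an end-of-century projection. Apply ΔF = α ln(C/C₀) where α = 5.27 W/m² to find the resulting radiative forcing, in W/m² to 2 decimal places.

CO₂ absorption bands are partially saturated, so forcing scales with the logarithm of the concentration ratio.
CO₂: 5.27 × ln(686/280) = 5.27 × ln(2.45000) = 5.27 × 0.89609 = 4.7224 W/m².

ΔF = 4.72 W/m²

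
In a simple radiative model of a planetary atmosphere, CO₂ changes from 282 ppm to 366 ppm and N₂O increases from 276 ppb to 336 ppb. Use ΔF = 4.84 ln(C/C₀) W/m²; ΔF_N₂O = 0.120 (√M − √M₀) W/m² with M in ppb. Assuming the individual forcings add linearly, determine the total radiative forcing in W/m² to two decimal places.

CO₂: 4.84 × ln(366/282) = 4.84 × ln(1.29787) = 4.84 × 0.26072 = 1.2619 W/m².
N₂O: 0.120 × (√336 − √276) = 0.120 × (18.3303 − 16.6132) = 0.120 × 1.7171 = 0.2061 W/m².
Total ΔF = 1.2619 + 0.2061 = 1.4680 W/m².

ΔF = 1.47 W/m²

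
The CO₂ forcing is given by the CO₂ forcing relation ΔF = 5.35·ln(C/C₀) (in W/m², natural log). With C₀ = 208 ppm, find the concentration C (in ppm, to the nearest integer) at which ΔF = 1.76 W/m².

Set 5.35 ln(C/208) = 1.76, so ln(C/208) = 1.76/5.35 = 0.32897.
Then C/208 = e^0.32897 = 1.38954, giving C = 208 × 1.38954 = 289.02 ppm.

C ≈ 289 ppm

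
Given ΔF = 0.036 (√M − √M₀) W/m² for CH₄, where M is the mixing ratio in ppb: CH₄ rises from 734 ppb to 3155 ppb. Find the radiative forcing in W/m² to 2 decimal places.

CH₄: 0.036 × (√3155 − √734) = 0.036 × (56.1694 − 27.0924) = 0.036 × 29.0770 = 1.0468 W/m².

ΔF = 1.05 W/m²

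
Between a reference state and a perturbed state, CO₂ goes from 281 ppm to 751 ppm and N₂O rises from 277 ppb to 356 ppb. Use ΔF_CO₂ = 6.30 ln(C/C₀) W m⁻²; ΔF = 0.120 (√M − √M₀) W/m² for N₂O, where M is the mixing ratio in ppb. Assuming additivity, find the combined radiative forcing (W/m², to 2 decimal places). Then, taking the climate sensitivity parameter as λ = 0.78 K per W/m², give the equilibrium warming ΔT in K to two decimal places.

CO₂: 6.30 × ln(751/281) = 6.30 × ln(2.67260) = 6.30 × 0.98305 = 6.1932 W/m².
N₂O: 0.120 × (√356 − √277) = 0.120 × (18.8680 − 16.6433) = 0.120 × 2.2247 = 0.2670 W/m².
Total ΔF = 6.1932 + 0.2670 = 6.4602 W/m².
ΔT = λ ΔF = 0.78 × 6.46 = 5.0388 K.

ΔF = 6.46 W/m²; ΔT = 5.04 K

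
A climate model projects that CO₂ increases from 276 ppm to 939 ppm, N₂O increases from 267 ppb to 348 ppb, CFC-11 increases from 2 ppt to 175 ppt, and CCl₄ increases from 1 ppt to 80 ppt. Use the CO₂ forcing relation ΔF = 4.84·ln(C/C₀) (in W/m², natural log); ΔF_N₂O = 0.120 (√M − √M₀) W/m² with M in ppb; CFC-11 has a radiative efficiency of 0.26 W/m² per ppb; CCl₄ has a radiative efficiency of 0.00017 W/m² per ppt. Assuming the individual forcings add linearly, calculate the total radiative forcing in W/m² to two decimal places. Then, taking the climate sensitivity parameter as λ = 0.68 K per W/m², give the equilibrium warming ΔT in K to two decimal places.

CO₂: 4.84 × ln(939/276) = 4.84 × ln(3.40217) = 4.84 × 1.22441 = 5.9261 W/m².
N₂O: 0.120 × (√348 − √267) = 0.120 × (18.6548 − 16.3401) = 0.120 × 2.3147 = 0.2778 W/m².
CFC-11: Δ = 175 − 2 = 173 ppt = 0.173 ppb; ΔF = 0.26 × 0.173 = 0.0450 W/m².
CCl₄: ΔF = 0.00017 × (80 − 1) = 0.00017 × 79 = 0.0134 W/m².
Total ΔF = 5.9261 + 0.2778 + 0.0450 + 0.0134 = 6.2623 W/m².
ΔT = λ ΔF = 0.68 × 6.26 = 4.2568 K.

ΔF = 6.26 W/m²; ΔT = 4.26 K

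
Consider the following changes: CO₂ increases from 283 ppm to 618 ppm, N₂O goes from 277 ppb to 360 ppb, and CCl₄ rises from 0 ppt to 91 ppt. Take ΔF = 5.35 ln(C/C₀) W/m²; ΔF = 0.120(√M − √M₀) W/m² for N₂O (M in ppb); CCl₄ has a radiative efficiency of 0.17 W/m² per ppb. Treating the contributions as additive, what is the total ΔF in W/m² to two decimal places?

ΔF = 4.47 W/m²

CO₂: 5.35 × ln(618/283) = 5.35 × ln(2.18375) = 5.35 × 0.78104 = 4.1786 W/m².
N₂O: 0.120 × (√360 − √277) = 0.120 × (18.9737 − 16.6433) = 0.120 × 2.3304 = 0.2796 W/m².
CCl₄: Δ = 91 − 0 = 91 ppt = 0.091 ppb; ΔF = 0.17 × 0.091 = 0.0155 W/m².
Total ΔF = 4.1786 + 0.2796 + 0.0155 = 4.4737 W/m².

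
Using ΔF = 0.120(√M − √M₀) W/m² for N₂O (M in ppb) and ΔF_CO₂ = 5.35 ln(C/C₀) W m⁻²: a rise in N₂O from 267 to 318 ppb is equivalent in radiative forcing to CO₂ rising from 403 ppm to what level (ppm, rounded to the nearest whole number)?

N₂O forcing: 0.120 × (√318 − √267) = 0.120 × (17.8326 − 16.3401) = 0.120 × 1.4925 = 0.17910 W/m².
Set 5.35 ln(C/403) = 0.17910: ln(C/403) = 0.17910/5.35 = 0.03348, so C = 403 × e^0.03348 = 403 × 1.03405 = 416.72 ppm.

C ≈ 417 ppm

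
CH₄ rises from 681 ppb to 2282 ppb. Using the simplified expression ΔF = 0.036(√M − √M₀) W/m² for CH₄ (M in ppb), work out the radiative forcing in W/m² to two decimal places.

CH₄: 0.036 × (√2282 − √681) = 0.036 × (47.7703 − 26.0960) = 0.036 × 21.6743 = 0.7803 W/m².

ΔF = 0.78 W/m²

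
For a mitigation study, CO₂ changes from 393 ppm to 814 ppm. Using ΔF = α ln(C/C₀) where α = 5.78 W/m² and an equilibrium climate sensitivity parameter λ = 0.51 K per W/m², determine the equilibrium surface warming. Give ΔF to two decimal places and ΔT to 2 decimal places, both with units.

ΔF = 4.21 W/m²; ΔT = 2.15 K

CO₂: 5.78 × ln(814/393) = 5.78 × ln(2.07125) = 5.78 × 0.72815 = 4.2087 W/m².
ΔT = λ ΔF = 0.51 × 4.21 = 2.1471 K.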